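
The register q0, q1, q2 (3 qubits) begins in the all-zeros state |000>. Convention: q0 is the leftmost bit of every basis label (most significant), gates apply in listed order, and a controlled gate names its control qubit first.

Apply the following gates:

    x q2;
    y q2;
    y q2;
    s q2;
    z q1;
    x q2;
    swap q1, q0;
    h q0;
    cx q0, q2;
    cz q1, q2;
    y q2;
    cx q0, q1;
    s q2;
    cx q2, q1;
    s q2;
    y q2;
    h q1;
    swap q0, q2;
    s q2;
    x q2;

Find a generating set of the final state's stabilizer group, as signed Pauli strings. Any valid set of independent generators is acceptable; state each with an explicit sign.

One valid set of independent stabilizer generators is +XIY, -IXI, -ZIZ (any independent generating set of the same group is equally correct).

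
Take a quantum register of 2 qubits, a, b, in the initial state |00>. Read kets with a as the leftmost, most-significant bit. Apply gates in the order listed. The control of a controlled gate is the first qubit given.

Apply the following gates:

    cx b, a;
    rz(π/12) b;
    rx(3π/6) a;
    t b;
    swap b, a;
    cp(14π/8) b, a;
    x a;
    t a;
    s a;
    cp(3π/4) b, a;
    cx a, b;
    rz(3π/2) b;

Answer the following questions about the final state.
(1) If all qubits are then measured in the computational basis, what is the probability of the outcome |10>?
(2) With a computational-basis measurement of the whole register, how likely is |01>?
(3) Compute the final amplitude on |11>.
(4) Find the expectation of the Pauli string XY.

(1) Outcome |10> occurs with probability 1/2.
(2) A full measurement returns |01> with probability 0.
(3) The final state's coefficient on |11> equals -sqrt(2)*exp(11*I*pi/24)/2.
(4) The observable XY averages to 0.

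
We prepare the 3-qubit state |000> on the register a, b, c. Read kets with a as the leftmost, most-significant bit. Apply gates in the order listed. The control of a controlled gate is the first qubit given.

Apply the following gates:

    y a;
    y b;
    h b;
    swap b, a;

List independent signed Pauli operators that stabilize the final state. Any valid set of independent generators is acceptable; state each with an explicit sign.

The stabilizer group can be generated by -XII, -IZI, +IIZ, among other valid generating sets.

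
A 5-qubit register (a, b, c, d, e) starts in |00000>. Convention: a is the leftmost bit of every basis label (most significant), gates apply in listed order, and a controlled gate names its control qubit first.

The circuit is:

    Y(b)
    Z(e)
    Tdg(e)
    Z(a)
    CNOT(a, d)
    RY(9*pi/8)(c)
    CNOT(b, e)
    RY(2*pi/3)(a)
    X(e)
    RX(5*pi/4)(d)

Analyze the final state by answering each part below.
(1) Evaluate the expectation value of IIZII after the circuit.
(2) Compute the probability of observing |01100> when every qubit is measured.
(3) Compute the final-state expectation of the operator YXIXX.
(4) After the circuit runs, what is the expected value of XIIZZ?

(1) The expectation value of IIZII is -sqrt(sqrt(2) + 2)/2.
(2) The probability of measuring |01100> is (2 - sqrt(2))*(sqrt(sqrt(2) + 2) + 2)/64.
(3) The expectation value of YXIXX is 0.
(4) In the final state, XIIZZ has expectation -sqrt(6)/4.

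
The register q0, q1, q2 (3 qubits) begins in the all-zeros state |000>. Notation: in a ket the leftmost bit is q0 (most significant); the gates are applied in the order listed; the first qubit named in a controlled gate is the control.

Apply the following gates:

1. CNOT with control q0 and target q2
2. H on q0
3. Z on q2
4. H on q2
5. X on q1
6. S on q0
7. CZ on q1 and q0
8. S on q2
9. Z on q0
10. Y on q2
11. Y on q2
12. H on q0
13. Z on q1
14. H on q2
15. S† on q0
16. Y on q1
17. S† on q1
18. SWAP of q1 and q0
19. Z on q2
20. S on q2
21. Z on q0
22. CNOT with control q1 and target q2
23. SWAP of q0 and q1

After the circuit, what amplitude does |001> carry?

The final state's coefficient on |001> equals 1/2.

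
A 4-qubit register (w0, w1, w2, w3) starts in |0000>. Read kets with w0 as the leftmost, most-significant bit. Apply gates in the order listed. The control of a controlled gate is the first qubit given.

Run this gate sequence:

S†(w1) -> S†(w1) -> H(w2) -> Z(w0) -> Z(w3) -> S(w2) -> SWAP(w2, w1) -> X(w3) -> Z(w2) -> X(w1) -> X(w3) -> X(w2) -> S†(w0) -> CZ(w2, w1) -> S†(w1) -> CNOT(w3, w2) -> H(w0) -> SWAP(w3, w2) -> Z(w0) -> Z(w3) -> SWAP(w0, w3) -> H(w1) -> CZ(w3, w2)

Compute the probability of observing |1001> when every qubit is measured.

The probability of measuring |1001> is 1/2.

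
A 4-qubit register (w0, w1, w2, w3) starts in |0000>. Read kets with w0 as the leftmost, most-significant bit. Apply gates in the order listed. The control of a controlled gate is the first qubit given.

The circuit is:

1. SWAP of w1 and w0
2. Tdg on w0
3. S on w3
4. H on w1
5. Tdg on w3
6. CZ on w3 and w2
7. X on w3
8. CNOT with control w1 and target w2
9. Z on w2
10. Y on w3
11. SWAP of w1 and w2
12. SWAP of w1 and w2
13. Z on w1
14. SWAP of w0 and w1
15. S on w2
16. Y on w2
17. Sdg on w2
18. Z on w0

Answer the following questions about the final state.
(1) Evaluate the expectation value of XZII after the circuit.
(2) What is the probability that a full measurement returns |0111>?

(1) The observable XZII averages to 0.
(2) A full measurement returns |0111> with probability 0.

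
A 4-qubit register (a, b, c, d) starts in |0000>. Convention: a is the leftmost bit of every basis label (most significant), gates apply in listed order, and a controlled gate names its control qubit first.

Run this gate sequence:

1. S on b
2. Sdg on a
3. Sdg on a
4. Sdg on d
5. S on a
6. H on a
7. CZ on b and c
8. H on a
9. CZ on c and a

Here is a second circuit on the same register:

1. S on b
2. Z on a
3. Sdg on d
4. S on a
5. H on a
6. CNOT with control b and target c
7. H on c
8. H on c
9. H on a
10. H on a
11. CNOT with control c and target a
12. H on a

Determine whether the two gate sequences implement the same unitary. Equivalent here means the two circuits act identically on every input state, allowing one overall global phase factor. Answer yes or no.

No, they are not equivalent — no single phase factor reconciles the two unitaries.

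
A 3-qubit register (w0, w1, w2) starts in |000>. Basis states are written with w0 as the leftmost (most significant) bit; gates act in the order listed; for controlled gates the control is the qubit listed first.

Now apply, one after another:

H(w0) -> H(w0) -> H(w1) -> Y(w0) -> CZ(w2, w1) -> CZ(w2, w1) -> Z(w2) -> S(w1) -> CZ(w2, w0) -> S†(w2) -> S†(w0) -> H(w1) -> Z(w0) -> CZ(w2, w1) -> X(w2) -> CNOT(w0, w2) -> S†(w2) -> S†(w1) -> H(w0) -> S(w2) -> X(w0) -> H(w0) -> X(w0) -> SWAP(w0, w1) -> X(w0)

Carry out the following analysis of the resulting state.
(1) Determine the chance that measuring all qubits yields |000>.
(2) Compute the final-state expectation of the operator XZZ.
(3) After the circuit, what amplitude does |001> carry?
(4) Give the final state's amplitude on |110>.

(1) Outcome |000> occurs with probability 1/2.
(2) The observable XZZ averages to -1.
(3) The amplitude on |001> is 0.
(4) The final state's coefficient on |110> equals 0.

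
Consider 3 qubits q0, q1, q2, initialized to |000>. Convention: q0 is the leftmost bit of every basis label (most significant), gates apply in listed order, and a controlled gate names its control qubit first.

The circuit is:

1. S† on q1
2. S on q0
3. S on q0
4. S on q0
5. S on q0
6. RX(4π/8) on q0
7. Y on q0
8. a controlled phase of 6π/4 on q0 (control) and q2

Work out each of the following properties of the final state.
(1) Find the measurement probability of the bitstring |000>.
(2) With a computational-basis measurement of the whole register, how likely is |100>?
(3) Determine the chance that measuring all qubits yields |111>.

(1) The probability of measuring |000> is 1/2. Key observation: gates 2-5 undo each other exactly, leaving only the rest of the circuit to track.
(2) A full measurement returns |100> with probability 1/2.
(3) A full measurement returns |111> with probability 0.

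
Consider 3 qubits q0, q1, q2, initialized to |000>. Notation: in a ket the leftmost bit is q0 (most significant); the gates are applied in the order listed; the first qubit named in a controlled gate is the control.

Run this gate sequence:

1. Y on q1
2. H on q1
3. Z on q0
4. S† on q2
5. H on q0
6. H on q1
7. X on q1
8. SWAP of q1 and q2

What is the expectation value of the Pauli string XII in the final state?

The expectation value of XII is 1.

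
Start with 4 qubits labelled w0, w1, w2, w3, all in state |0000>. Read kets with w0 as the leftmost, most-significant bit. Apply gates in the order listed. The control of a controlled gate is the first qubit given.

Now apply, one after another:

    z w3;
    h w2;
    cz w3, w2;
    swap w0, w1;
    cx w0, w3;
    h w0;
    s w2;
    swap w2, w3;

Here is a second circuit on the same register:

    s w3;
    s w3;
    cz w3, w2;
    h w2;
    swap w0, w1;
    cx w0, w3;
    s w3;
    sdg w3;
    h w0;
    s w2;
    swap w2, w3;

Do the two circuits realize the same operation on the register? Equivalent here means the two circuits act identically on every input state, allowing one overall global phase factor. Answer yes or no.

No: there is an input state on which the two circuits produce genuinely different outputs (not merely differing by a phase).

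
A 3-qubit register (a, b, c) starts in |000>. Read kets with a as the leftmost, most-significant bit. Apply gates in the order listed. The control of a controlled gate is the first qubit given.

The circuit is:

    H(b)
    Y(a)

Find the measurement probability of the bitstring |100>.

A full measurement returns |100> with probability 1/2.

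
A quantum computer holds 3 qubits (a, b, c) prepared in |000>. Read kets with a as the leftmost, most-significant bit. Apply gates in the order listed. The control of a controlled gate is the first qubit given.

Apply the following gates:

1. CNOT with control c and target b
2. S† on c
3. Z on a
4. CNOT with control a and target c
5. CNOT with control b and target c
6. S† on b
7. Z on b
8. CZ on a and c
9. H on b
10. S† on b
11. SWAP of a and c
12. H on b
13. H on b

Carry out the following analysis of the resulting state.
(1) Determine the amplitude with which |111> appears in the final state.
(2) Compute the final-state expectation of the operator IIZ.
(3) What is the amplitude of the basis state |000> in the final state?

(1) The final state's coefficient on |111> equals 0.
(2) The expectation value of IIZ is 1.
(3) The final state's coefficient on |000> equals sqrt(2)/2.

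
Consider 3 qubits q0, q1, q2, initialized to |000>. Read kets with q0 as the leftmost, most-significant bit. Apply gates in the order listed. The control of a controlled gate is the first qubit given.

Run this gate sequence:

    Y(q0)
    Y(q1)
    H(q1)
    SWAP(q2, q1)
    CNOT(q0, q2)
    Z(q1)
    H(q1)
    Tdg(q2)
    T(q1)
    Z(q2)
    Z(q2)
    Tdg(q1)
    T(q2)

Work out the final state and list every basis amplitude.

The resulting statevector has amplitude 0 on |000>, 0 on |001>, 0 on |010>, 0 on |011>, 1/2 on |100>, -1/2 on |101>, 1/2 on |110>, -1/2 on |111>. Key observation: the block from step 8 through step 13 cancels to the identity and can be dropped.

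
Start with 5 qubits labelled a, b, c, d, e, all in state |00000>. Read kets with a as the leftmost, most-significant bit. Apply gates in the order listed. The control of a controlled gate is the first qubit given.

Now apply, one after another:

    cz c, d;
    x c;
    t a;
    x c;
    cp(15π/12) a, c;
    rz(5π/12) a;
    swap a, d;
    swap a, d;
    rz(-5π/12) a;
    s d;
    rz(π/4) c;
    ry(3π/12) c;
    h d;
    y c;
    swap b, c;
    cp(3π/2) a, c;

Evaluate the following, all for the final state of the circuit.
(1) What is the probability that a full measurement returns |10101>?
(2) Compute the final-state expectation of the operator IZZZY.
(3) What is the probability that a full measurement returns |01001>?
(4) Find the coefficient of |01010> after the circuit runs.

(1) The probability of measuring |10101> is 0.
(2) The expectation value of IZZZY is 0.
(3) Outcome |01001> occurs with probability 0.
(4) The amplitude on |01010> is sqrt(2*sqrt(2) + 4)*exp(3*I*pi/8)/4.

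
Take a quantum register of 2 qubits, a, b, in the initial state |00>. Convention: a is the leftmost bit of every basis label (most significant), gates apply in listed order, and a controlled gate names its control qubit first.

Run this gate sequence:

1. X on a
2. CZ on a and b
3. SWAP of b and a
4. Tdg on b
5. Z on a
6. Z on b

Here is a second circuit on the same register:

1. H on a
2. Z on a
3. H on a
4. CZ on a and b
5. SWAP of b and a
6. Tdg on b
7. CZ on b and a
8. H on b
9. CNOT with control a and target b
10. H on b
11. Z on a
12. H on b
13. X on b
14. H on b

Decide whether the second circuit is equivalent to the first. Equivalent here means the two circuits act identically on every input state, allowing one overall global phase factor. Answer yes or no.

Yes, they are equivalent — the unitaries differ by at most a global phase.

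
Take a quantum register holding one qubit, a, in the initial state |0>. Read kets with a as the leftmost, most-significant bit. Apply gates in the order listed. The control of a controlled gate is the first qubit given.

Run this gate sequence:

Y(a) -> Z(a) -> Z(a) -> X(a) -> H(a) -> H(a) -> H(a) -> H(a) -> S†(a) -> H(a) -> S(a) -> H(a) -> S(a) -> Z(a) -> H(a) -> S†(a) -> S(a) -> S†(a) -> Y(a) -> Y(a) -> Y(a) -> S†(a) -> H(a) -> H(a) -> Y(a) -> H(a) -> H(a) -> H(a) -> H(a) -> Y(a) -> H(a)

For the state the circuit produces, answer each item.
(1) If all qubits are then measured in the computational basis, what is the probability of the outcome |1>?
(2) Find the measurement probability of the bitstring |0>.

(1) Outcome |1> occurs with probability 1/2.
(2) A full measurement returns |0> with probability 1/2.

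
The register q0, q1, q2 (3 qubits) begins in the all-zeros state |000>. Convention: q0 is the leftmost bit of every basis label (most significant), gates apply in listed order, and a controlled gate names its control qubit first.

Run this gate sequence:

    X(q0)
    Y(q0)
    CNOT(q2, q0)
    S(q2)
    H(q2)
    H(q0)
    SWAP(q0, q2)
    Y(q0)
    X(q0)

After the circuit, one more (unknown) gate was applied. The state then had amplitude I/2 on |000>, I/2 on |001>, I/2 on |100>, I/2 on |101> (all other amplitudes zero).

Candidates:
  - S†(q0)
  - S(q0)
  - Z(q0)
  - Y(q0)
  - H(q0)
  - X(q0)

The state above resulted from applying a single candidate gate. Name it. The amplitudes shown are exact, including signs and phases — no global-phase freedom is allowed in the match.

The unique candidate consistent with the amplitudes is Y(q0).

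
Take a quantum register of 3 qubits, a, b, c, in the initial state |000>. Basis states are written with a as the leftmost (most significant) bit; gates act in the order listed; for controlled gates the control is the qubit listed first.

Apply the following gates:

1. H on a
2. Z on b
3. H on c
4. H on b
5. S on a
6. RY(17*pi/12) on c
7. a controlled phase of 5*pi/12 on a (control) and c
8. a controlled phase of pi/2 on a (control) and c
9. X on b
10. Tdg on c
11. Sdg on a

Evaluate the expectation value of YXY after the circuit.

The observable YXY averages to -sqrt(3)/8 - sqrt(6)/16 + sqrt(2)/16 + 1/8.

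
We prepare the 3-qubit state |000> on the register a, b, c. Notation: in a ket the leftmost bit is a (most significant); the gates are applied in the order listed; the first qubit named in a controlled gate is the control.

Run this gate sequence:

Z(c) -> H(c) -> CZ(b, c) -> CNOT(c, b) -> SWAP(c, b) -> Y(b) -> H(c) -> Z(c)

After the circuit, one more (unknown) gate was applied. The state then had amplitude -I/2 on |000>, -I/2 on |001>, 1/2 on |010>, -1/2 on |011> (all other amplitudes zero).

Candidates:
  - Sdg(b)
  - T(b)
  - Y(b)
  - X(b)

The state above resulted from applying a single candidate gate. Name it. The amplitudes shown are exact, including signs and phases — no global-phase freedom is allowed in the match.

It was Sdg(b) that produced the state shown.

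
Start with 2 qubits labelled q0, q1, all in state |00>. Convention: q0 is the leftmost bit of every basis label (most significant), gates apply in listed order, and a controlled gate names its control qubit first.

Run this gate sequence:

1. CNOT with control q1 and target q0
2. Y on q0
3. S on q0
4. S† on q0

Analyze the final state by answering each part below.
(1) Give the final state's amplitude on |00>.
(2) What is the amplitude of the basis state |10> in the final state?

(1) The final state's coefficient on |00> equals 0. Key observation: the block from step 3 through step 4 cancels to the identity and can be dropped.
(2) The final state's coefficient on |10> equals I.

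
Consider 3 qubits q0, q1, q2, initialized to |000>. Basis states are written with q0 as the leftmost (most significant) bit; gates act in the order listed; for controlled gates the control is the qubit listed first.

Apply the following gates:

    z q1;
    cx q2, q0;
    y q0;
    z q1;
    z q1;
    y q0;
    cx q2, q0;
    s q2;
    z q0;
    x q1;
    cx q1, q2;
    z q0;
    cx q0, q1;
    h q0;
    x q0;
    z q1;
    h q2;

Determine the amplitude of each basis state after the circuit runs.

The resulting statevector has amplitude 0 on |000>, 0 on |001>, -1/2 on |010>, 1/2 on |011>, 0 on |100>, 0 on |101>, -1/2 on |110>, 1/2 on |111>. Key observation: steps 2-7 multiply out to the identity, so the circuit reduces to the remaining gates.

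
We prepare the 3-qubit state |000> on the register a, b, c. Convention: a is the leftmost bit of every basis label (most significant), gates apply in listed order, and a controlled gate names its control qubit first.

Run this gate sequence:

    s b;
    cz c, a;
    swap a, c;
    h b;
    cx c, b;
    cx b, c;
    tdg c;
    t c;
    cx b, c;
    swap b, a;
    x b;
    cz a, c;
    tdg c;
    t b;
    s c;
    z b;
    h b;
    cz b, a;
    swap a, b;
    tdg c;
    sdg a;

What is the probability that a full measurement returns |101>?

The probability of measuring |101> is 0. Key observation: the block from step 6 through step 9 cancels to the identity and can be dropped.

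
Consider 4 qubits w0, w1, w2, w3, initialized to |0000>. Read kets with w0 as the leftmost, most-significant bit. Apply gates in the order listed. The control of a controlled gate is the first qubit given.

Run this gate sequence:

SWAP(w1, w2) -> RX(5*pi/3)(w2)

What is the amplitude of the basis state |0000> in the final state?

|0000> carries amplitude -sqrt(3)/2 in the final state.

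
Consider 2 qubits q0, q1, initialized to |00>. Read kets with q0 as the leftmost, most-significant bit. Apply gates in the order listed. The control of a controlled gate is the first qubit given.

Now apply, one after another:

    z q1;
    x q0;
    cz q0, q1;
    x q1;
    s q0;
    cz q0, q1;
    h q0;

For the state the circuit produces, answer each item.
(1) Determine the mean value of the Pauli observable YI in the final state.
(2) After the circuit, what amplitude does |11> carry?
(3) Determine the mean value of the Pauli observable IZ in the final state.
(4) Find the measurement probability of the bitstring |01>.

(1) The observable YI averages to 0.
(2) |11> carries amplitude sqrt(2)*I/2 in the final state.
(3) The observable IZ averages to -1.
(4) A full measurement returns |01> with probability 1/2.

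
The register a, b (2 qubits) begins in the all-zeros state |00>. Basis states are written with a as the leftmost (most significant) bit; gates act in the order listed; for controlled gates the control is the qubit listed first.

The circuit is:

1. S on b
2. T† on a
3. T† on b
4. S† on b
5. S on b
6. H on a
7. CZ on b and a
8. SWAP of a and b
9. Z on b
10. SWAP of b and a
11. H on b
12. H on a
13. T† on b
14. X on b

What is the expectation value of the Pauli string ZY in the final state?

The observable ZY averages to -sqrt(2)/2.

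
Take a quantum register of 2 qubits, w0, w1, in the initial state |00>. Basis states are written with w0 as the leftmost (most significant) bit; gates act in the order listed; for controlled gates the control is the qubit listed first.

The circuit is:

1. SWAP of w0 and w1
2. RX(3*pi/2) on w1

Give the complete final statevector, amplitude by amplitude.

After the circuit, the state carries amplitude -sqrt(2)/2 on |00>, -sqrt(2)*I/2 on |01>, 0 on |10>, 0 on |11>.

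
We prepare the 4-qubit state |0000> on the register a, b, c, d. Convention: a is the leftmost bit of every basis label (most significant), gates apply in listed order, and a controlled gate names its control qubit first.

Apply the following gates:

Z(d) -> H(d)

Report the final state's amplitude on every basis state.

The resulting statevector has amplitude sqrt(2)/2 on |0000>, sqrt(2)/2 on |0001>, and 0 on every other basis state.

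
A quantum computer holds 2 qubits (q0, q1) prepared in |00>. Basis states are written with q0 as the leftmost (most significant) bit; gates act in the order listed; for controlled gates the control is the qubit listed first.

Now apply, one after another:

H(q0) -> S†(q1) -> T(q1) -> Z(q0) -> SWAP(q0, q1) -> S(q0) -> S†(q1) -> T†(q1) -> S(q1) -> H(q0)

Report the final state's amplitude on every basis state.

After the circuit, the state carries amplitude 1/2 on |00>, exp(3*I*pi/4)/2 on |01>, 1/2 on |10>, exp(3*I*pi/4)/2 on |11>.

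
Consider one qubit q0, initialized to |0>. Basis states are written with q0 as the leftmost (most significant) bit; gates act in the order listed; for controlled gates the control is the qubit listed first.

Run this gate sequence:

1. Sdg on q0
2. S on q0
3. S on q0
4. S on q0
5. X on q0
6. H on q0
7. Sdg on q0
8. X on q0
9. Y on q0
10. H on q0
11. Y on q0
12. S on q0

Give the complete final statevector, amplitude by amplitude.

The resulting statevector has amplitude -1/2 - I/2 on |0>, 1/2 + I/2 on |1>.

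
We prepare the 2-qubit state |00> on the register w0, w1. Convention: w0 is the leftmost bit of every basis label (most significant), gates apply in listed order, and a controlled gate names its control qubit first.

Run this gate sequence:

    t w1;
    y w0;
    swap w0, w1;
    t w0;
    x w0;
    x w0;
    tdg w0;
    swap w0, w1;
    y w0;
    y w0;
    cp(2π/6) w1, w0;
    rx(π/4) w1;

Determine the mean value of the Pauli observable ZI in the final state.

The expectation value of ZI is -1.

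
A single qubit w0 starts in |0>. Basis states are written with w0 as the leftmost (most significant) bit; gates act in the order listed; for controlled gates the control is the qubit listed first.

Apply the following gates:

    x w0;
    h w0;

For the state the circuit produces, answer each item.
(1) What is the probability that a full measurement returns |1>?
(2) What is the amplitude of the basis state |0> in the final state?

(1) Outcome |1> occurs with probability 1/2.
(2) |0> carries amplitude sqrt(2)/2 in the final state.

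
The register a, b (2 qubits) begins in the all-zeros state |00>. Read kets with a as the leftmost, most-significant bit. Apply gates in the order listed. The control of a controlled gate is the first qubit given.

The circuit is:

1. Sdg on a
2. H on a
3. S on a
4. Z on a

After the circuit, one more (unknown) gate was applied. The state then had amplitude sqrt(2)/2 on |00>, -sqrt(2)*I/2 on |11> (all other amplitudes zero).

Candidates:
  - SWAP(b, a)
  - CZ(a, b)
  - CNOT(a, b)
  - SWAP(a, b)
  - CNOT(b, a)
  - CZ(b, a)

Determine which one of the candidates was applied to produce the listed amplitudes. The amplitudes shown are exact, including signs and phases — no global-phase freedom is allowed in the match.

The applied gate was CNOT(a, b).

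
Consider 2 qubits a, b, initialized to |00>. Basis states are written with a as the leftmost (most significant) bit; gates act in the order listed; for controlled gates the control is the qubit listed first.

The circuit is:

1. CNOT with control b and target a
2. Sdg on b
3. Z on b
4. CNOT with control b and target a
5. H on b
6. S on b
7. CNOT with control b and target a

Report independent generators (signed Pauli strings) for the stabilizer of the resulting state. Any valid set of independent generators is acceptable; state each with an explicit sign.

One valid set of independent stabilizer generators is +XY, +ZZ (any independent generating set of the same group is equally correct).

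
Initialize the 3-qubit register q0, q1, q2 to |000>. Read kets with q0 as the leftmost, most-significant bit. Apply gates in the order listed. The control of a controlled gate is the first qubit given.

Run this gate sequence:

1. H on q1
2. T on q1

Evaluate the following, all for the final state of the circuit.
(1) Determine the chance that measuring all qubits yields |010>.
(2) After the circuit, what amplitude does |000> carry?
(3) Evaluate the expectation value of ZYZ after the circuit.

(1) A full measurement returns |010> with probability 1/2.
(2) The amplitude on |000> is sqrt(2)/2.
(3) The observable ZYZ averages to sqrt(2)/2.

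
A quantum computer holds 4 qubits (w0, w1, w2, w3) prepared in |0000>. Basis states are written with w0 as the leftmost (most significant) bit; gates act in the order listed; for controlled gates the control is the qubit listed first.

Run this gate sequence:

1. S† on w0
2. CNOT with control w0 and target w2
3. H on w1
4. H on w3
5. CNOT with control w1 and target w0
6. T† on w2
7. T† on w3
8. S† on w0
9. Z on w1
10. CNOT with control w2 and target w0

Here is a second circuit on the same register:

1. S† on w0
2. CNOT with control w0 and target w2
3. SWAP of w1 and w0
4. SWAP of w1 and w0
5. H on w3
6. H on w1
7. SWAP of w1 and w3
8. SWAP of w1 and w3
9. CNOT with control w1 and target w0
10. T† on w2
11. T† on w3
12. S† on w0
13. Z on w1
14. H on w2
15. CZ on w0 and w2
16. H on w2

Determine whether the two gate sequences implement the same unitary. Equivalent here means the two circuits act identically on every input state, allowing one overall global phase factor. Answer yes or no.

No, they are not equivalent — no single phase factor reconciles the two unitaries.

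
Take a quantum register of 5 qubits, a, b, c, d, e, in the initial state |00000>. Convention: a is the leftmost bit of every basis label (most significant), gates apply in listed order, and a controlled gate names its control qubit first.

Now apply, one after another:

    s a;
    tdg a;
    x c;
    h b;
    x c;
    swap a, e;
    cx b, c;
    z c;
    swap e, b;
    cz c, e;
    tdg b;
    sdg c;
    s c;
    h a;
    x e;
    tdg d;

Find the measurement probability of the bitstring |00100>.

The probability of measuring |00100> is 1/4.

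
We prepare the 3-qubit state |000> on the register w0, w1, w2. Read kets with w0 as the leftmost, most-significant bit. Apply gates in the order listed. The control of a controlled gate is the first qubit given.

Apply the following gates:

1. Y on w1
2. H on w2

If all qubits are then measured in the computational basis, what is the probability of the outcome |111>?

A full measurement returns |111> with probability 0.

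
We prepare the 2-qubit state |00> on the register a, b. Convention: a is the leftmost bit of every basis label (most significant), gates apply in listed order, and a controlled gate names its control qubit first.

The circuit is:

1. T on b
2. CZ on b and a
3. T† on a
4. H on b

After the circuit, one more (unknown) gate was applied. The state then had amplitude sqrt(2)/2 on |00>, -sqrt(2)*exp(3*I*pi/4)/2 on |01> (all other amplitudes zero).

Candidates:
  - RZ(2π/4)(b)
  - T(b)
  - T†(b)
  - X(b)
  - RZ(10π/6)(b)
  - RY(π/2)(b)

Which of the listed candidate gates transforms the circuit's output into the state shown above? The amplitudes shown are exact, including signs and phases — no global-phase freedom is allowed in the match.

The applied gate was T†(b).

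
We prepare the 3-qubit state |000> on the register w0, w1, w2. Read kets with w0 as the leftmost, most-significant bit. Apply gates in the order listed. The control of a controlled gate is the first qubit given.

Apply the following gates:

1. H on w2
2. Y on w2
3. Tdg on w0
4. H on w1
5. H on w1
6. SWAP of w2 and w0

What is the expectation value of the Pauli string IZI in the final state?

In the final state, IZI has expectation 1. Key observation: steps 4-5 multiply out to the identity, so the circuit reduces to the remaining gates.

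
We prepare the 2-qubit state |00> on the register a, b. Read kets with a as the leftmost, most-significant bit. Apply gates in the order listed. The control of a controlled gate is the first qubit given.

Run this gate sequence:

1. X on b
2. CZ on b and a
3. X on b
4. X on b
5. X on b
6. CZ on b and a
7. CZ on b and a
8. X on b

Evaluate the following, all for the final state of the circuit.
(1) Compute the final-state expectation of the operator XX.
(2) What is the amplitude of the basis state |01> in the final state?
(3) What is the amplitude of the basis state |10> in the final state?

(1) The observable XX averages to 0.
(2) The amplitude on |01> is 1.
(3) |10> carries amplitude 0 in the final state.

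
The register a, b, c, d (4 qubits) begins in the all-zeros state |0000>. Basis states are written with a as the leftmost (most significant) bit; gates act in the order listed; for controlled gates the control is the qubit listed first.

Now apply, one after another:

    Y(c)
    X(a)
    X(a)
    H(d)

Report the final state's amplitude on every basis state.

The resulting statevector has amplitude sqrt(2)*I/2 on |0010>, sqrt(2)*I/2 on |0011>, and 0 on every other basis state. Key observation: gates 2-3 undo each other exactly, leaving only the rest of the circuit to track.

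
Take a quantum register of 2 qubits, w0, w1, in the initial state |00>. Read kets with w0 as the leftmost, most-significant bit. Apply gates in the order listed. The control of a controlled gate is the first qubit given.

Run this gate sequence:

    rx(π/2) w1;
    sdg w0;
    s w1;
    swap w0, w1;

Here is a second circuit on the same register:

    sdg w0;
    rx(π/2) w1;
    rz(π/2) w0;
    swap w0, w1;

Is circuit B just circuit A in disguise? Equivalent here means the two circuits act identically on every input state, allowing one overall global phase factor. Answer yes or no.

No — the two circuits implement different unitaries, even allowing a global phase.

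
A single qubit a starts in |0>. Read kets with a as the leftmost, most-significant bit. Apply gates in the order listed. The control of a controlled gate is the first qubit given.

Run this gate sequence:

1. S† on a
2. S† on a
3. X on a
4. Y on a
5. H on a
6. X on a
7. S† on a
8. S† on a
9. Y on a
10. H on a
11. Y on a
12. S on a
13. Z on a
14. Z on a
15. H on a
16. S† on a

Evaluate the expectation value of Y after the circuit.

In the final state, Y has expectation 1.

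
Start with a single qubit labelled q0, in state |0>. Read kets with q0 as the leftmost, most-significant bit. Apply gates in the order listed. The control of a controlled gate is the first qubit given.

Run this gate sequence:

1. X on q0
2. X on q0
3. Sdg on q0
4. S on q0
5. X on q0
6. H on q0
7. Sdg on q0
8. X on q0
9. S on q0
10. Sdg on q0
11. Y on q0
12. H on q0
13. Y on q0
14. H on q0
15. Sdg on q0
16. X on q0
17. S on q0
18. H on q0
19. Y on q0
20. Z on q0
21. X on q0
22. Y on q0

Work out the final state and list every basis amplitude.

After the circuit, the state carries amplitude 1/2 - I/2 on |0>, 1/2 + I/2 on |1>. Key observation: gates 1-2 undo each other exactly, leaving only the rest of the circuit to track.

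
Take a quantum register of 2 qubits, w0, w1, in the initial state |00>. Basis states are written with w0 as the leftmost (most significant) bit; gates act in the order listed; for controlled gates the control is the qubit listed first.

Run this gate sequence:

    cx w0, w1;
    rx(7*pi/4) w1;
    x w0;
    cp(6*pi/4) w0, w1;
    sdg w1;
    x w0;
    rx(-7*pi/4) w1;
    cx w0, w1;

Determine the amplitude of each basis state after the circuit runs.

The resulting statevector has amplitude sqrt(2)/2 on |00>, -sqrt(2)*I/2 on |01>, 0 on |10>, 0 on |11>.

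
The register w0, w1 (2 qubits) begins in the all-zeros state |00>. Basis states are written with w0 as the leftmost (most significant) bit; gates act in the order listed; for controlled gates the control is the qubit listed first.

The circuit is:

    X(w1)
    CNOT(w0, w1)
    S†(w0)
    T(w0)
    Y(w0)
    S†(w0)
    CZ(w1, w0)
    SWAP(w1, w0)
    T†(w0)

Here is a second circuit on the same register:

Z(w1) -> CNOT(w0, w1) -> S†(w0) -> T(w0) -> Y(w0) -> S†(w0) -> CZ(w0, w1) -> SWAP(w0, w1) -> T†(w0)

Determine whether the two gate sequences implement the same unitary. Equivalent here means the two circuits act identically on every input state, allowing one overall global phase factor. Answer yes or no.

No — the two circuits implement different unitaries, even allowing a global phase.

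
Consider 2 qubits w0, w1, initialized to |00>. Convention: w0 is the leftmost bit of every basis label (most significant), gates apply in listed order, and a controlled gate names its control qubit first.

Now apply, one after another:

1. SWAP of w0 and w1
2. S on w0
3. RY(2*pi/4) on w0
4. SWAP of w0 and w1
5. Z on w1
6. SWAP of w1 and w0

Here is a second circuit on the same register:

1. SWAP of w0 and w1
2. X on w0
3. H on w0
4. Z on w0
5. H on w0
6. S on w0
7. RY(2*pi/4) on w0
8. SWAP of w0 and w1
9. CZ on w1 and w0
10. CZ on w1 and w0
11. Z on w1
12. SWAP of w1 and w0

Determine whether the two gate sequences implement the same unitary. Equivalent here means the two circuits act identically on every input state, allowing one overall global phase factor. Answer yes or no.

Yes, they are equivalent — the unitaries differ by at most a global phase.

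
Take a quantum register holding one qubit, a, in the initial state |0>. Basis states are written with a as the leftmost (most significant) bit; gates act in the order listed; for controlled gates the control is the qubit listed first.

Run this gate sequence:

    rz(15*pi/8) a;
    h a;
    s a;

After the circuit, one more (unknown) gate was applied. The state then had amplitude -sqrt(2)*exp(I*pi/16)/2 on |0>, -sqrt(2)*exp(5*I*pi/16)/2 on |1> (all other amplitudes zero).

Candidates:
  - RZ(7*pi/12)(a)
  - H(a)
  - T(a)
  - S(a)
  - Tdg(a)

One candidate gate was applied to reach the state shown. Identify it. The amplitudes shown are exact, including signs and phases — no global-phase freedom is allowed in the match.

The applied gate was Tdg(a).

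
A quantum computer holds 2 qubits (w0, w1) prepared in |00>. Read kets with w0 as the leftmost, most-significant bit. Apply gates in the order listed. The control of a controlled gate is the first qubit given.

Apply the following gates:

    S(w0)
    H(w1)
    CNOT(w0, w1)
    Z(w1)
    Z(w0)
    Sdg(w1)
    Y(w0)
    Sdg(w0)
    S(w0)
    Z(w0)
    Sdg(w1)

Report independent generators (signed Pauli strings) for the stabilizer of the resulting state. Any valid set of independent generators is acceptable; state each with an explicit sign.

One valid set of independent stabilizer generators is +IX, -ZI (any independent generating set of the same group is equally correct).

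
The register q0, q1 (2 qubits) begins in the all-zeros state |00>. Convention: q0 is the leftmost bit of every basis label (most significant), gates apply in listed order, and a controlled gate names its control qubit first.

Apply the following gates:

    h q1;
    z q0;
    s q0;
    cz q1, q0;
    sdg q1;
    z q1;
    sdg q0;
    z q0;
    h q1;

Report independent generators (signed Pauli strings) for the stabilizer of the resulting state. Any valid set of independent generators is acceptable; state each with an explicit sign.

One valid set of independent stabilizer generators is -IY, +ZI (any independent generating set of the same group is equally correct).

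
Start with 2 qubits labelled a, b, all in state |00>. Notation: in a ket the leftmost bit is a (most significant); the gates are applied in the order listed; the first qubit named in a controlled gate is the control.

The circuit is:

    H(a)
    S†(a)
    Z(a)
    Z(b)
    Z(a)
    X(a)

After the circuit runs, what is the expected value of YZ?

The expectation value of YZ is 1.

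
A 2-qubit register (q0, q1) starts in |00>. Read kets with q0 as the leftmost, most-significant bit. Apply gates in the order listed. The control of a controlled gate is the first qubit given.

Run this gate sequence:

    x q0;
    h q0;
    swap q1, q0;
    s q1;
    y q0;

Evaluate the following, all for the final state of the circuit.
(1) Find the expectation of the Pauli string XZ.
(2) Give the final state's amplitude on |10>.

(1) The observable XZ averages to 0.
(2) The amplitude on |10> is sqrt(2)*I/2.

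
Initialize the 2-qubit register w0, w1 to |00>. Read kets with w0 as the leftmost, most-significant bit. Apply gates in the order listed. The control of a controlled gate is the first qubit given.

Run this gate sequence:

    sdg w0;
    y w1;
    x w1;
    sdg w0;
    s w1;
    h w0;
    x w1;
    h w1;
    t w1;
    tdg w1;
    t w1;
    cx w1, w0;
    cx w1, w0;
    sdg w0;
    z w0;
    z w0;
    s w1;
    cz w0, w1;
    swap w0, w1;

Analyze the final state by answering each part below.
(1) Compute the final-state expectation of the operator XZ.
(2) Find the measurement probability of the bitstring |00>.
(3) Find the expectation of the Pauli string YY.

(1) In the final state, XZ has expectation sqrt(2)/2.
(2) A full measurement returns |00> with probability 1/4.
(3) The observable YY averages to 0.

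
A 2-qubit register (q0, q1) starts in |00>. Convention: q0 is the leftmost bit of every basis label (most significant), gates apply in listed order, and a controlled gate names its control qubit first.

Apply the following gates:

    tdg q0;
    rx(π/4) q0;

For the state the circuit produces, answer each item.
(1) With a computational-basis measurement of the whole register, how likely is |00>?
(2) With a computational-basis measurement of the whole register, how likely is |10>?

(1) A full measurement returns |00> with probability sqrt(2)/4 + 1/2.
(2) The probability of measuring |10> is 1/2 - sqrt(2)/4.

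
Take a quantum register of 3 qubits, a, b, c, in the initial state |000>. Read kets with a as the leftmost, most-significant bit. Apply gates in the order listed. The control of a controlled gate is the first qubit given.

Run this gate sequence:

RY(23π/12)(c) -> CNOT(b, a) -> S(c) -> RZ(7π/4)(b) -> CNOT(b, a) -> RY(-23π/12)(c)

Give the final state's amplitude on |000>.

|000> carries amplitude (-4 - sqrt(6) - sqrt(2) - 4*I + sqrt(2)*I + sqrt(6)*I)*exp(I*pi/8)/8 in the final state.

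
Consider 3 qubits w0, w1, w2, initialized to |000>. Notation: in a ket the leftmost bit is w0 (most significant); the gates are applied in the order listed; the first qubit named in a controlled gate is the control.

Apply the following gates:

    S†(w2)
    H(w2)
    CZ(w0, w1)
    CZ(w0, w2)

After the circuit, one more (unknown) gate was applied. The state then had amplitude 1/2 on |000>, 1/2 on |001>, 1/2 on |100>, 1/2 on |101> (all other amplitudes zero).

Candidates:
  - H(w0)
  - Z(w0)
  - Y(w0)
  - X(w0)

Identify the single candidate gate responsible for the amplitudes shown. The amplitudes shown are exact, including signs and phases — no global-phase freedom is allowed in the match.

The applied gate was H(w0).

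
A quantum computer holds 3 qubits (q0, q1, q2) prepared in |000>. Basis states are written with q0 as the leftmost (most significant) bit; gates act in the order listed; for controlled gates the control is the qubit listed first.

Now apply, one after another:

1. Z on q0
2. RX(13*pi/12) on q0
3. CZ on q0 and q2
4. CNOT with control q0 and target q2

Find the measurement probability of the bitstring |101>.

The probability of measuring |101> is sqrt(2)/8 + sqrt(6)/8 + 1/2.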